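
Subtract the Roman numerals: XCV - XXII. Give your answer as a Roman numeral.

XCV = 95
XXII = 22
95 - 22 = 73

LXXIII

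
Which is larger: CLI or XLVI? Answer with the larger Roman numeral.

CLI = 151
XLVI = 46
151 is larger

CLI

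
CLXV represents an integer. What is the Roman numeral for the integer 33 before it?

CLXV = 165
165 - 33 = 132

CXXXII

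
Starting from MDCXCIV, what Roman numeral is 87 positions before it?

MDCXCIV = 1694
1694 - 87 = 1607

MDCVII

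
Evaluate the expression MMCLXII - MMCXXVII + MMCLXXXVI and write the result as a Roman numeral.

MMCLXII = 2162, MMCXXVII = 2127, MMCLXXXVI = 2186
2162 - 2127 = 35
35 + 2186 = 2221

MMCCXXI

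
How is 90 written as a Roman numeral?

Convert 90 to Roman numerals:
  90 contains 1×90 (XC)

XC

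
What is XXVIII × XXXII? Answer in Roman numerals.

XXVIII = 28
XXXII = 32
28 × 32 = 896

DCCCXCVI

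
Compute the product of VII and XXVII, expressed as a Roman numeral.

VII = 7
XXVII = 27
7 × 27 = 189

CLXXXIX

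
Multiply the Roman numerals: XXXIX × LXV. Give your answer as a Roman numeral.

XXXIX = 39
LXV = 65
39 × 65 = 2535

MMDXXXV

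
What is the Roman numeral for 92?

Convert 92 to Roman numerals:
  92 contains 1×90 (XC)
  2 contains 2×1 (II)

XCII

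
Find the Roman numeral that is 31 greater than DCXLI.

DCXLI = 641
641 + 31 = 672

DCLXXII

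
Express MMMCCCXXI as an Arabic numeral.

MMMCCCXXI: M=1000, M=1000, M=1000, C=100, C=100, C=100, X=10, X=10, I=1
1000 + 1000 + 1000 + 100 + 100 + 100 + 10 + 10 + 1 = 3321

3321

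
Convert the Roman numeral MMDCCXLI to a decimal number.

MMDCCXLI: M=1000, M=1000, D=500, C=100, C=100, XL=40, I=1
1000 + 1000 + 500 + 100 + 100 + 40 + 1 = 2741

2741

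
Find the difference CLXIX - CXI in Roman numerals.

CLXIX = 169
CXI = 111
169 - 111 = 58

LVIII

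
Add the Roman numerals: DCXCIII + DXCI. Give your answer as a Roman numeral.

DCXCIII = 693
DXCI = 591
693 + 591 = 1284

MCCLXXXIV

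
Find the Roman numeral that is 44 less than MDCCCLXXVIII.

MDCCCLXXVIII = 1878
1878 - 44 = 1834

MDCCCXXXIV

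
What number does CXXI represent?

CXXI: C=100, X=10, X=10, I=1
100 + 10 + 10 + 1 = 121

121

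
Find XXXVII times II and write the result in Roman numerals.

XXXVII = 37
II = 2
37 × 2 = 74

LXXIV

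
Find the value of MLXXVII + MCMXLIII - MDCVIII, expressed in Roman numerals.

MLXXVII = 1077, MCMXLIII = 1943, MDCVIII = 1608
1077 + 1943 = 3020
3020 - 1608 = 1412

MCDXII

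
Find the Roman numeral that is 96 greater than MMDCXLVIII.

MMDCXLVIII = 2648
2648 + 96 = 2744

MMDCCXLIV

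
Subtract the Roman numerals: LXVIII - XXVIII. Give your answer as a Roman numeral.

LXVIII = 68
XXVIII = 28
68 - 28 = 40

XL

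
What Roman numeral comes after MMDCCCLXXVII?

MMDCCCLXXVII = 2877, so the next integer is 2877 + 1 = 2878

MMDCCCLXXVIII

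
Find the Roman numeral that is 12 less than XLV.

XLV = 45
45 - 12 = 33

XXXIII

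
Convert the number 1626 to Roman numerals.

Convert 1626 to Roman numerals:
  1626 contains 1×1000 (M)
  626 contains 1×500 (D)
  126 contains 1×100 (C)
  26 contains 2×10 (XX)
  6 contains 1×5 (V)
  1 contains 1×1 (I)

MDCXXVI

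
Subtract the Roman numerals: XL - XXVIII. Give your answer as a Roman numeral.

XL = 40
XXVIII = 28
40 - 28 = 12

XII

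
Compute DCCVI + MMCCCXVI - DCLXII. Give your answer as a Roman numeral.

DCCVI = 706, MMCCCXVI = 2316, DCLXII = 662
706 + 2316 = 3022
3022 - 662 = 2360

MMCCCLX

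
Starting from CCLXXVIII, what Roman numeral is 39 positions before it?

CCLXXVIII = 278
278 - 39 = 239

CCXXXIX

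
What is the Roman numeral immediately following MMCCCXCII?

MMCCCXCII = 2392, so the next integer is 2392 + 1 = 2393

MMCCCXCIII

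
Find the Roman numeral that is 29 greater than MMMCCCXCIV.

MMMCCCXCIV = 3394
3394 + 29 = 3423

MMMCDXXIII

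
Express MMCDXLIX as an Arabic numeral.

MMCDXLIX: M=1000, M=1000, CD=400, XL=40, IX=9
1000 + 1000 + 400 + 40 + 9 = 2449

2449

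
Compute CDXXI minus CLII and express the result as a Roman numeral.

CDXXI = 421
CLII = 152
421 - 152 = 269

CCLXIX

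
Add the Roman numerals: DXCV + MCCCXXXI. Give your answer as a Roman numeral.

DXCV = 595
MCCCXXXI = 1331
595 + 1331 = 1926

MCMXXVI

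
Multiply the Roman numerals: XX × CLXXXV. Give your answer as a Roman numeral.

XX = 20
CLXXXV = 185
20 × 185 = 3700

MMMDCC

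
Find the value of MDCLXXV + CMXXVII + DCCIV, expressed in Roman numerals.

MDCLXXV = 1675, CMXXVII = 927, DCCIV = 704
1675 + 927 = 2602
2602 + 704 = 3306

MMMCCCVI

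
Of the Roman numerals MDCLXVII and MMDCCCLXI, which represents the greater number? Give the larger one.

MDCLXVII = 1667
MMDCCCLXI = 2861
2861 is larger

MMDCCCLXI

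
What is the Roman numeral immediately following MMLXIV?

MMLXIV = 2064; next is 2065

MMLXV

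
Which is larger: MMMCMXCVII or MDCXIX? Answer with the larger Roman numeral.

MMMCMXCVII = 3997
MDCXIX = 1619
3997 is larger

MMMCMXCVII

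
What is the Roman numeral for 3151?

Convert 3151 to Roman numerals:
  3151 contains 3×1000 (MMM)
  151 contains 1×100 (C)
  51 contains 1×50 (L)
  1 contains 1×1 (I)

MMMCLI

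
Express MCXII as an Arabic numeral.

MCXII: M=1000, C=100, X=10, I=1, I=1
1000 + 100 + 10 + 1 + 1 = 1112

1112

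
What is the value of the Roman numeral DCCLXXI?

DCCLXXI: D=500, C=100, C=100, L=50, X=10, X=10, I=1
500 + 100 + 100 + 50 + 10 + 10 + 1 = 771

771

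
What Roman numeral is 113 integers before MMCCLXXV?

MMCCLXXV = 2275
2275 - 113 = 2162

MMCLXII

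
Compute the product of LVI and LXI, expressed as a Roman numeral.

LVI = 56
LXI = 61
56 × 61 = 3416

MMMCDXVI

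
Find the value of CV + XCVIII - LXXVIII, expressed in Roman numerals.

CV = 105, XCVIII = 98, LXXVIII = 78
105 + 98 = 203
203 - 78 = 125

CXXV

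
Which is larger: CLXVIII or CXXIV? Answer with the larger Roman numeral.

CLXVIII = 168
CXXIV = 124
168 is larger

CLXVIII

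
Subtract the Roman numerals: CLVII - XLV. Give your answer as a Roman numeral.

CLVII = 157
XLV = 45
157 - 45 = 112

CXII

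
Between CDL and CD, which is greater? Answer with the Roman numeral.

CDL = 450
CD = 400
450 is larger

CDL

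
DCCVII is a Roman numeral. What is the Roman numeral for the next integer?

DCCVII = 707, so the next integer is 707 + 1 = 708

DCCVIII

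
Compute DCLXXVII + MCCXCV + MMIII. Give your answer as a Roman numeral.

DCLXXVII = 677, MCCXCV = 1295, MMIII = 2003
677 + 1295 = 1972
1972 + 2003 = 3975

MMMCMLXXV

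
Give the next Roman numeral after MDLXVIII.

MDLXVIII = 1568, so the next integer is 1568 + 1 = 1569

MDLXIX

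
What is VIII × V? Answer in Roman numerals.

VIII = 8
V = 5
8 × 5 = 40

XL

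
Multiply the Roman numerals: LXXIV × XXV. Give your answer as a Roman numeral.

LXXIV = 74
XXV = 25
74 × 25 = 1850

MDCCCL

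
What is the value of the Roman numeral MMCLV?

MMCLV: M=1000, M=1000, C=100, L=50, V=5
1000 + 1000 + 100 + 50 + 5 = 2155

2155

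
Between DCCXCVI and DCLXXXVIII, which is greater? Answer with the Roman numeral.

DCCXCVI = 796
DCLXXXVIII = 688
796 is larger

DCCXCVI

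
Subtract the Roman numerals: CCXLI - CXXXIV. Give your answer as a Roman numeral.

CCXLI = 241
CXXXIV = 134
241 - 134 = 107

CVII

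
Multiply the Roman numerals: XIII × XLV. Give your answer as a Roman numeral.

XIII = 13
XLV = 45
13 × 45 = 585

DLXXXV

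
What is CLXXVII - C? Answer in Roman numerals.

CLXXVII = 177
C = 100
177 - 100 = 77

LXXVII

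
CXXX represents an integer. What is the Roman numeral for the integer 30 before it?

CXXX = 130
130 - 30 = 100

C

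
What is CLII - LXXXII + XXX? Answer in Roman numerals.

CLII = 152, LXXXII = 82, XXX = 30
152 - 82 = 70
70 + 30 = 100

C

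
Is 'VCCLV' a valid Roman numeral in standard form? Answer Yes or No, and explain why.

'VCCLV': V should not appear more than once

No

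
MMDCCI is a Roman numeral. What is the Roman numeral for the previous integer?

MMDCCI = 2701, so the previous integer is 2701 - 1 = 2700

MMDCC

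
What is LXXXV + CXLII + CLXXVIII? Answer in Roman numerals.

LXXXV = 85, CXLII = 142, CLXXVIII = 178
85 + 142 = 227
227 + 178 = 405

CDV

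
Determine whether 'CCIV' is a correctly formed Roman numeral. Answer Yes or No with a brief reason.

'CCIV': Check the rules: uses only the symbols I, V, X, L, C, D, M; no symbol is repeated more than three times in a row; V, L and D each appear at most once; the only place a smaller symbol precedes a larger one is the allowed subtractive pair IV, the symbol right after such a pair (if any) is smaller than the pair's first symbol, and otherwise the values never increase from left to right. Value: C (100) + C (100) + IV (4) = 204. So it is a valid standard Roman numeral.

Yes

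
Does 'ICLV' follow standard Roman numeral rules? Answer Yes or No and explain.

'ICLV': Invalid subtractive combination: IC

No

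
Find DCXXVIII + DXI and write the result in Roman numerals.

DCXXVIII = 628
DXI = 511
628 + 511 = 1139

MCXXXIX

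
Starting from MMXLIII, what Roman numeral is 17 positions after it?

MMXLIII = 2043
2043 + 17 = 2060

MMLX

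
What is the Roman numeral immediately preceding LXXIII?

LXXIII = 73; previous is 72

LXXII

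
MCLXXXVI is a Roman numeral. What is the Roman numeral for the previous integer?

MCLXXXVI = 1186, so the previous integer is 1186 - 1 = 1185

MCLXXXV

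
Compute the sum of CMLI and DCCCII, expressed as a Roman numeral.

CMLI = 951
DCCCII = 802
951 + 802 = 1753

MDCCLIII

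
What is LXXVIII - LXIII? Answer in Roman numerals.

LXXVIII = 78
LXIII = 63
78 - 63 = 15

XV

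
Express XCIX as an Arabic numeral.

XCIX: XC=90, IX=9
90 + 9 = 99

99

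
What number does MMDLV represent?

MMDLV: M=1000, M=1000, D=500, L=50, V=5
1000 + 1000 + 500 + 50 + 5 = 2555

2555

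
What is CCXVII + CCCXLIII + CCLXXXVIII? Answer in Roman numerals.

CCXVII = 217, CCCXLIII = 343, CCLXXXVIII = 288
217 + 343 = 560
560 + 288 = 848

DCCCXLVIII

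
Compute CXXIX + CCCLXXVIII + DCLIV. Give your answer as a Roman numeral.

CXXIX = 129, CCCLXXVIII = 378, DCLIV = 654
129 + 378 = 507
507 + 654 = 1161

MCLXI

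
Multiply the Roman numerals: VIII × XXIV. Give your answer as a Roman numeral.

VIII = 8
XXIV = 24
8 × 24 = 192

CXCII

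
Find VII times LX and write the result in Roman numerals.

VII = 7
LX = 60
7 × 60 = 420

CDXX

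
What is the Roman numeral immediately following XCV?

XCV = 95, so the next integer is 95 + 1 = 96

XCVI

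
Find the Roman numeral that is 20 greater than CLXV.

CLXV = 165
165 + 20 = 185

CLXXXV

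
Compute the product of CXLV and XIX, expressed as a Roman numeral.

CXLV = 145
XIX = 19
145 × 19 = 2755

MMDCCLV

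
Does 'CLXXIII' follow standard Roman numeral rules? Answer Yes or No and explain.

'CLXXIII': Check the rules: uses only the symbols I, V, X, L, C, D, M; no symbol is repeated more than three times in a row; V, L and D each appear at most once; no smaller symbol precedes a larger one (values never increase from left to right). Value: C (100) + L (50) + X (10) + X (10) + I (1) + I (1) + I (1) = 173. So it is a valid standard Roman numeral.

Yes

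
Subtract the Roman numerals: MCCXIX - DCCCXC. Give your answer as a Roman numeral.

MCCXIX = 1219
DCCCXC = 890
1219 - 890 = 329

CCCXXIX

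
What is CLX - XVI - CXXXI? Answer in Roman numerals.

CLX = 160, XVI = 16, CXXXI = 131
160 - 16 = 144
144 - 131 = 13

XIII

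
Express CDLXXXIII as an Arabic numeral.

CDLXXXIII: CD=400, L=50, X=10, X=10, X=10, I=1, I=1, I=1
400 + 50 + 10 + 10 + 10 + 1 + 1 + 1 = 483

483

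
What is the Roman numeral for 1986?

Convert 1986 to Roman numerals:
  1986 contains 1×1000 (M)
  986 contains 1×900 (CM)
  86 contains 1×50 (L)
  36 contains 3×10 (XXX)
  6 contains 1×5 (V)
  1 contains 1×1 (I)

MCMLXXXVI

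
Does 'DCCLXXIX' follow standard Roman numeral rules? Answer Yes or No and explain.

'DCCLXXIX': Check the rules: uses only the symbols I, V, X, L, C, D, M; no symbol is repeated more than three times in a row; V, L and D each appear at most once; the only place a smaller symbol precedes a larger one is the allowed subtractive pair IX, the symbol right after such a pair (if any) is smaller than the pair's first symbol, and otherwise the values never increase from left to right. Value: D (500) + C (100) + C (100) + L (50) + X (10) + X (10) + IX (9) = 779. So it is a valid standard Roman numeral.

Yes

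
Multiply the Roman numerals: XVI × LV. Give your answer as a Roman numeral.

XVI = 16
LV = 55
16 × 55 = 880

DCCCLXXX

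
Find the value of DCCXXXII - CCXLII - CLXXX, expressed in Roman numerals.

DCCXXXII = 732, CCXLII = 242, CLXXX = 180
732 - 242 = 490
490 - 180 = 310

CCCX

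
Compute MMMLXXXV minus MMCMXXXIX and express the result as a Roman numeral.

MMMLXXXV = 3085
MMCMXXXIX = 2939
3085 - 2939 = 146

CXLVI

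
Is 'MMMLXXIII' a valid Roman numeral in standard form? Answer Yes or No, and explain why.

'MMMLXXIII': Check the rules: uses only the symbols I, V, X, L, C, D, M; no symbol is repeated more than three times in a row; V, L and D each appear at most once; no smaller symbol precedes a larger one (values never increase from left to right). Value: M (1000) + M (1000) + M (1000) + L (50) + X (10) + X (10) + I (1) + I (1) + I (1) = 3073. So it is a valid standard Roman numeral.

Yes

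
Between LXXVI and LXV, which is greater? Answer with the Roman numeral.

LXXVI = 76
LXV = 65
76 is larger

LXXVI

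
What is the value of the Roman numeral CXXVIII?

CXXVIII: C=100, X=10, X=10, V=5, I=1, I=1, I=1
100 + 10 + 10 + 5 + 1 + 1 + 1 = 128

128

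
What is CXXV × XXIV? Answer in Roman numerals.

CXXV = 125
XXIV = 24
125 × 24 = 3000

MMM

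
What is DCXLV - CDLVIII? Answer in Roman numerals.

DCXLV = 645
CDLVIII = 458
645 - 458 = 187

CLXXXVII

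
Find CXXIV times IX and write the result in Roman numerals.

CXXIV = 124
IX = 9
124 × 9 = 1116

MCXVI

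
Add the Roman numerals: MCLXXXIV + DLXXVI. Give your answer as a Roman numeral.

MCLXXXIV = 1184
DLXXVI = 576
1184 + 576 = 1760

MDCCLX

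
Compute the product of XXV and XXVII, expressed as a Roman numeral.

XXV = 25
XXVII = 27
25 × 27 = 675

DCLXXV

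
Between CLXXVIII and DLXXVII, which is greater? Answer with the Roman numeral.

CLXXVIII = 178
DLXXVII = 577
577 is larger

DLXXVII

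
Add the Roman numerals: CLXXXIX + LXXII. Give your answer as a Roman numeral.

CLXXXIX = 189
LXXII = 72
189 + 72 = 261

CCLXI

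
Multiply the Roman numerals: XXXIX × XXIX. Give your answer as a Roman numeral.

XXXIX = 39
XXIX = 29
39 × 29 = 1131

MCXXXI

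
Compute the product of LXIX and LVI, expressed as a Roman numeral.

LXIX = 69
LVI = 56
69 × 56 = 3864

MMMDCCCLXIV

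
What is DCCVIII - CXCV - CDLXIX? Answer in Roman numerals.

DCCVIII = 708, CXCV = 195, CDLXIX = 469
708 - 195 = 513
513 - 469 = 44

XLIV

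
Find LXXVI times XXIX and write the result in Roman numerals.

LXXVI = 76
XXIX = 29
76 × 29 = 2204

MMCCIV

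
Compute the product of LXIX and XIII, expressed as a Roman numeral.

LXIX = 69
XIII = 13
69 × 13 = 897

DCCCXCVII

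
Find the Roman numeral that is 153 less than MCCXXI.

MCCXXI = 1221
1221 - 153 = 1068

MLXVIII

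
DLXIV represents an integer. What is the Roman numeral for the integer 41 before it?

DLXIV = 564
564 - 41 = 523

DXXIII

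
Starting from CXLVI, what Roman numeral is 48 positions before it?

CXLVI = 146
146 - 48 = 98

XCVIII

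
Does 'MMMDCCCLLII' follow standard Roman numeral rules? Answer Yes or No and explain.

'MMMDCCCLLII': L should not appear more than once

No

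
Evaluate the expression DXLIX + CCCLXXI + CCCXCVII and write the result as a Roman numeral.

DXLIX = 549, CCCLXXI = 371, CCCXCVII = 397
549 + 371 = 920
920 + 397 = 1317

MCCCXVII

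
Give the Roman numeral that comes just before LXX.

LXX = 70; previous is 69

LXIX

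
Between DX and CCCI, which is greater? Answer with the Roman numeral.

DX = 510
CCCI = 301
510 is larger

DX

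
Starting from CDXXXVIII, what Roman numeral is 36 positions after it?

CDXXXVIII = 438
438 + 36 = 474

CDLXXIV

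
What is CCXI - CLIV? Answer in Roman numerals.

CCXI = 211
CLIV = 154
211 - 154 = 57

LVII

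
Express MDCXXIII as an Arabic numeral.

MDCXXIII: M=1000, D=500, C=100, X=10, X=10, I=1, I=1, I=1
1000 + 500 + 100 + 10 + 10 + 1 + 1 + 1 = 1623

1623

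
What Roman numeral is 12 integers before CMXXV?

CMXXV = 925
925 - 12 = 913

CMXIII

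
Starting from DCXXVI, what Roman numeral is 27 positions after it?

DCXXVI = 626
626 + 27 = 653

DCLIII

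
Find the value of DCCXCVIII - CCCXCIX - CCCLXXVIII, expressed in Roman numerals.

DCCXCVIII = 798, CCCXCIX = 399, CCCLXXVIII = 378
798 - 399 = 399
399 - 378 = 21

XXI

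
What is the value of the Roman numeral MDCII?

MDCII: M=1000, D=500, C=100, I=1, I=1
1000 + 500 + 100 + 1 + 1 = 1602

1602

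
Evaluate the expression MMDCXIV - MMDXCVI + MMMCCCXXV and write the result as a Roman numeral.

MMDCXIV = 2614, MMDXCVI = 2596, MMMCCCXXV = 3325
2614 - 2596 = 18
18 + 3325 = 3343

MMMCCCXLIII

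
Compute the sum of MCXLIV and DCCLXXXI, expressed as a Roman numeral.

MCXLIV = 1144
DCCLXXXI = 781
1144 + 781 = 1925

MCMXXV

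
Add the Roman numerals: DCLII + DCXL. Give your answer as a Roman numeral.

DCLII = 652
DCXL = 640
652 + 640 = 1292

MCCXCII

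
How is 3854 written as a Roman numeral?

Convert 3854 to Roman numerals:
  3854 contains 3×1000 (MMM)
  854 contains 1×500 (D)
  354 contains 3×100 (CCC)
  54 contains 1×50 (L)
  4 contains 1×4 (IV)

MMMDCCCLIV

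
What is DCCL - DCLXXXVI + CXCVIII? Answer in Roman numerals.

DCCL = 750, DCLXXXVI = 686, CXCVIII = 198
750 - 686 = 64
64 + 198 = 262

CCLXII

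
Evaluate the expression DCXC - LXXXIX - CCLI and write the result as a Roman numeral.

DCXC = 690, LXXXIX = 89, CCLI = 251
690 - 89 = 601
601 - 251 = 350

CCCL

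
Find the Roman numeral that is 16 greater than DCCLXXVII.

DCCLXXVII = 777
777 + 16 = 793

DCCXCIII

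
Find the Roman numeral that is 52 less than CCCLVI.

CCCLVI = 356
356 - 52 = 304

CCCIV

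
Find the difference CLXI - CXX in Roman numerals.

CLXI = 161
CXX = 120
161 - 120 = 41

XLI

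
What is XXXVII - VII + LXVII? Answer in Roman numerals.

XXXVII = 37, VII = 7, LXVII = 67
37 - 7 = 30
30 + 67 = 97

XCVII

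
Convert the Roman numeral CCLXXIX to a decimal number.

CCLXXIX: C=100, C=100, L=50, X=10, X=10, IX=9
100 + 100 + 50 + 10 + 10 + 9 = 279

279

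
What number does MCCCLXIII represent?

MCCCLXIII: M=1000, C=100, C=100, C=100, L=50, X=10, I=1, I=1, I=1
1000 + 100 + 100 + 100 + 50 + 10 + 1 + 1 + 1 = 1363

1363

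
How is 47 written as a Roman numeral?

Convert 47 to Roman numerals:
  47 contains 1×40 (XL)
  7 contains 1×5 (V)
  2 contains 2×1 (II)

XLVII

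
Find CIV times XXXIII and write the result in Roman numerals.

CIV = 104
XXXIII = 33
104 × 33 = 3432

MMMCDXXXII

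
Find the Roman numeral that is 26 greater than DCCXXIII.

DCCXXIII = 723
723 + 26 = 749

DCCXLIX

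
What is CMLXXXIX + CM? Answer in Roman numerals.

CMLXXXIX = 989
CM = 900
989 + 900 = 1889

MDCCCLXXXIX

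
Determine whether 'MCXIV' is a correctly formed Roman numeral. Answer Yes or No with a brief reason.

'MCXIV': Check the rules: uses only the symbols I, V, X, L, C, D, M; no symbol is repeated more than three times in a row; V, L and D each appear at most once; the only place a smaller symbol precedes a larger one is the allowed subtractive pair IV, the symbol right after such a pair (if any) is smaller than the pair's first symbol, and otherwise the values never increase from left to right. Value: M (1000) + C (100) + X (10) + IV (4) = 1114. So it is a valid standard Roman numeral.

Yes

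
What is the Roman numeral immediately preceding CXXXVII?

CXXXVII = 137, so the previous integer is 137 - 1 = 136

CXXXVI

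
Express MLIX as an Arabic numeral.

MLIX: M=1000, L=50, IX=9
1000 + 50 + 9 = 1059

1059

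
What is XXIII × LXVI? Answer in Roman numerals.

XXIII = 23
LXVI = 66
23 × 66 = 1518

MDXVIII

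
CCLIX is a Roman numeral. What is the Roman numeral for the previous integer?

CCLIX = 259, so the previous integer is 259 - 1 = 258

CCLVIII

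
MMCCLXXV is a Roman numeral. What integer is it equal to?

MMCCLXXV: M=1000, M=1000, C=100, C=100, L=50, X=10, X=10, V=5
1000 + 1000 + 100 + 100 + 50 + 10 + 10 + 5 = 2275

2275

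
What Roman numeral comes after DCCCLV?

DCCCLV = 855; next is 856

DCCCLVI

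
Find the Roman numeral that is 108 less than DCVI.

DCVI = 606
606 - 108 = 498

CDXCVIII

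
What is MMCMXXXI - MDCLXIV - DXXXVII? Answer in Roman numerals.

MMCMXXXI = 2931, MDCLXIV = 1664, DXXXVII = 537
2931 - 1664 = 1267
1267 - 537 = 730

DCCXXX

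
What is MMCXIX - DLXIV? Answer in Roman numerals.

MMCXIX = 2119
DLXIV = 564
2119 - 564 = 1555

MDLV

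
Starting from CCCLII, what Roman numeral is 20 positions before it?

CCCLII = 352
352 - 20 = 332

CCCXXXII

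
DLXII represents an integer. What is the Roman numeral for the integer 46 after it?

DLXII = 562
562 + 46 = 608

DCVIII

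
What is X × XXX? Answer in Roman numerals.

X = 10
XXX = 30
10 × 30 = 300

CCC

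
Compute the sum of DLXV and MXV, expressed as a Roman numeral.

DLXV = 565
MXV = 1015
565 + 1015 = 1580

MDLXXX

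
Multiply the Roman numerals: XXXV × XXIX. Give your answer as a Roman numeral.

XXXV = 35
XXIX = 29
35 × 29 = 1015

MXV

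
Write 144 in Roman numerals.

Convert 144 to Roman numerals:
  144 contains 1×100 (C)
  44 contains 1×40 (XL)
  4 contains 1×4 (IV)

CXLIV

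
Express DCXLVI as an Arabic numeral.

DCXLVI: D=500, C=100, XL=40, V=5, I=1
500 + 100 + 40 + 5 + 1 = 646

646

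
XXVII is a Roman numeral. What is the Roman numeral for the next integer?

XXVII = 27, so the next integer is 27 + 1 = 28

XXVIII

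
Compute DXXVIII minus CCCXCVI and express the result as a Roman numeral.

DXXVIII = 528
CCCXCVI = 396
528 - 396 = 132

CXXXII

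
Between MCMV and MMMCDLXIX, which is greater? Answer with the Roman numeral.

MCMV = 1905
MMMCDLXIX = 3469
3469 is larger

MMMCDLXIX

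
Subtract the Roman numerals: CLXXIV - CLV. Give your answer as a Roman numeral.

CLXXIV = 174
CLV = 155
174 - 155 = 19

XIX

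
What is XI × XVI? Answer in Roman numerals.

XI = 11
XVI = 16
11 × 16 = 176

CLXXVI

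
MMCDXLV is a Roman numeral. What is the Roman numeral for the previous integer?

MMCDXLV = 2445, so the previous integer is 2445 - 1 = 2444

MMCDXLIV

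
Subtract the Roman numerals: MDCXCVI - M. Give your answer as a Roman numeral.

MDCXCVI = 1696
M = 1000
1696 - 1000 = 696

DCXCVI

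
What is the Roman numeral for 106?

Convert 106 to Roman numerals:
  106 contains 1×100 (C)
  6 contains 1×5 (V)
  1 contains 1×1 (I)

CVI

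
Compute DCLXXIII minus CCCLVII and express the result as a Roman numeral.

DCLXXIII = 673
CCCLVII = 357
673 - 357 = 316

CCCXVI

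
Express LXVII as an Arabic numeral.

LXVII: L=50, X=10, V=5, I=1, I=1
50 + 10 + 5 + 1 + 1 = 67

67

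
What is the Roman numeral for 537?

Convert 537 to Roman numerals:
  537 contains 1×500 (D)
  37 contains 3×10 (XXX)
  7 contains 1×5 (V)
  2 contains 2×1 (II)

DXXXVII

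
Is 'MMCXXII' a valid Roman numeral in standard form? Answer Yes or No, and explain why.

'MMCXXII': Check the rules: uses only the symbols I, V, X, L, C, D, M; no symbol is repeated more than three times in a row; V, L and D each appear at most once; no smaller symbol precedes a larger one (values never increase from left to right). Value: M (1000) + M (1000) + C (100) + X (10) + X (10) + I (1) + I (1) = 2122. So it is a valid standard Roman numeral.

Yes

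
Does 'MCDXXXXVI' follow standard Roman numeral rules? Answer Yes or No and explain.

'MCDXXXXVI': More than 3 consecutive X's

No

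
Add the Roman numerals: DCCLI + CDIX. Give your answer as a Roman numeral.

DCCLI = 751
CDIX = 409
751 + 409 = 1160

MCLX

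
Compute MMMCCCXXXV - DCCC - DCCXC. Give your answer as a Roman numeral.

MMMCCCXXXV = 3335, DCCC = 800, DCCXC = 790
3335 - 800 = 2535
2535 - 790 = 1745

MDCCXLV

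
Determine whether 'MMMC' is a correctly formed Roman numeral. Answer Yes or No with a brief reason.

'MMMC': Check the rules: uses only the symbols I, V, X, L, C, D, M; no symbol is repeated more than three times in a row; V, L and D each appear at most once; no smaller symbol precedes a larger one (values never increase from left to right). Value: M (1000) + M (1000) + M (1000) + C (100) = 3100. So it is a valid standard Roman numeral.

Yes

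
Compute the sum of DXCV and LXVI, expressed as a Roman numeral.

DXCV = 595
LXVI = 66
595 + 66 = 661

DCLXI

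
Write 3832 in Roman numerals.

Convert 3832 to Roman numerals:
  3832 contains 3×1000 (MMM)
  832 contains 1×500 (D)
  332 contains 3×100 (CCC)
  32 contains 3×10 (XXX)
  2 contains 2×1 (II)

MMMDCCCXXXII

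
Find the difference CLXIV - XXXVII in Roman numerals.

CLXIV = 164
XXXVII = 37
164 - 37 = 127

CXXVII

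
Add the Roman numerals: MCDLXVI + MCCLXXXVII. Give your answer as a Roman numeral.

MCDLXVI = 1466
MCCLXXXVII = 1287
1466 + 1287 = 2753

MMDCCLIII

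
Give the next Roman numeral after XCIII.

XCIII = 93; next is 94

XCIV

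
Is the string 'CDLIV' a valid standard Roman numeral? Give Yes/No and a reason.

'CDLIV': Check the rules: uses only the symbols I, V, X, L, C, D, M; no symbol is repeated more than three times in a row; V, L and D each appear at most once; the only places a smaller symbol precedes a larger one are the allowed subtractive pairs CD, IV, the symbol right after such a pair (if any) is smaller than the pair's first symbol, and otherwise the values never increase from left to right. Value: CD (400) + L (50) + IV (4) = 454. So it is a valid standard Roman numeral.

Yes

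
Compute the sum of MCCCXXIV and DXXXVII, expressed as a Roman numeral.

MCCCXXIV = 1324
DXXXVII = 537
1324 + 537 = 1861

MDCCCLXI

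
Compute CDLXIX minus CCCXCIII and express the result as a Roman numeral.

CDLXIX = 469
CCCXCIII = 393
469 - 393 = 76

LXXVI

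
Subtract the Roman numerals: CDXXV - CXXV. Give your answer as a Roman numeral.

CDXXV = 425
CXXV = 125
425 - 125 = 300

CCC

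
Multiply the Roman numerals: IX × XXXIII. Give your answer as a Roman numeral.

IX = 9
XXXIII = 33
9 × 33 = 297

CCXCVII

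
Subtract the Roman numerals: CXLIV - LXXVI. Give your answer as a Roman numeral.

CXLIV = 144
LXXVI = 76
144 - 76 = 68

LXVIII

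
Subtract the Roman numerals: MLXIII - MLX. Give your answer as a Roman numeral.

MLXIII = 1063
MLX = 1060
1063 - 1060 = 3

III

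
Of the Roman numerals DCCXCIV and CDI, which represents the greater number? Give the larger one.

DCCXCIV = 794
CDI = 401
794 is larger

DCCXCIV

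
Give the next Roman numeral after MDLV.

MDLV = 1555, so the next integer is 1555 + 1 = 1556

MDLVI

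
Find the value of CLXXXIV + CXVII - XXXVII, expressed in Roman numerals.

CLXXXIV = 184, CXVII = 117, XXXVII = 37
184 + 117 = 301
301 - 37 = 264

CCLXIV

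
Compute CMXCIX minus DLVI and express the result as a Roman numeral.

CMXCIX = 999
DLVI = 556
999 - 556 = 443

CDXLIII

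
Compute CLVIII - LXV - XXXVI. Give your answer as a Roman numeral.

CLVIII = 158, LXV = 65, XXXVI = 36
158 - 65 = 93
93 - 36 = 57

LVII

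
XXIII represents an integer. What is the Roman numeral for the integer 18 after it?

XXIII = 23
23 + 18 = 41

XLI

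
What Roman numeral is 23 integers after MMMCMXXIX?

MMMCMXXIX = 3929
3929 + 23 = 3952

MMMCMLII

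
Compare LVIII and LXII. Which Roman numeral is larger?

LVIII = 58
LXII = 62
62 is larger

LXII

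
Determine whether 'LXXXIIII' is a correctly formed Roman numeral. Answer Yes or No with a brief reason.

'LXXXIIII': More than 3 consecutive I's

No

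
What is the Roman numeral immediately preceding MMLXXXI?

MMLXXXI = 2081; previous is 2080

MMLXXX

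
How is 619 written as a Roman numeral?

Convert 619 to Roman numerals:
  619 contains 1×500 (D)
  119 contains 1×100 (C)
  19 contains 1×10 (X)
  9 contains 1×9 (IX)

DCXIX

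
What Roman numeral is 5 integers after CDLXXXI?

CDLXXXI = 481
481 + 5 = 486

CDLXXXVI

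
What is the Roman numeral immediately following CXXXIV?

CXXXIV = 134; next is 135

CXXXV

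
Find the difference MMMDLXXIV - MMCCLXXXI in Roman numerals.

MMMDLXXIV = 3574
MMCCLXXXI = 2281
3574 - 2281 = 1293

MCCXCIII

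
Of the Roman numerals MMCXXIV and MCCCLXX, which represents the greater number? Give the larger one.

MMCXXIV = 2124
MCCCLXX = 1370
2124 is larger

MMCXXIV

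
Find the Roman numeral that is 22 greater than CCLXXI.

CCLXXI = 271
271 + 22 = 293

CCXCIII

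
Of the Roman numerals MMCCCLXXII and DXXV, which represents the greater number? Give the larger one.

MMCCCLXXII = 2372
DXXV = 525
2372 is larger

MMCCCLXXII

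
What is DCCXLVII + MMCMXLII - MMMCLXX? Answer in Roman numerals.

DCCXLVII = 747, MMCMXLII = 2942, MMMCLXX = 3170
747 + 2942 = 3689
3689 - 3170 = 519

DXIX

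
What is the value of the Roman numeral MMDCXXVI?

MMDCXXVI: M=1000, M=1000, D=500, C=100, X=10, X=10, V=5, I=1
1000 + 1000 + 500 + 100 + 10 + 10 + 5 + 1 = 2626

2626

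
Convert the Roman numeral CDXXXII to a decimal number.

CDXXXII: CD=400, X=10, X=10, X=10, I=1, I=1
400 + 10 + 10 + 10 + 1 + 1 = 432

432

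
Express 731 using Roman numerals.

Convert 731 to Roman numerals:
  731 contains 1×500 (D)
  231 contains 2×100 (CC)
  31 contains 3×10 (XXX)
  1 contains 1×1 (I)

DCCXXXI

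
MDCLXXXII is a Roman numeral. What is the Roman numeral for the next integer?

MDCLXXXII = 1682; next is 1683

MDCLXXXIII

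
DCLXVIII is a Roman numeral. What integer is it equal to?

DCLXVIII: D=500, C=100, L=50, X=10, V=5, I=1, I=1, I=1
500 + 100 + 50 + 10 + 5 + 1 + 1 + 1 = 668

668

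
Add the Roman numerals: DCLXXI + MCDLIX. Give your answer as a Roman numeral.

DCLXXI = 671
MCDLIX = 1459
671 + 1459 = 2130

MMCXXX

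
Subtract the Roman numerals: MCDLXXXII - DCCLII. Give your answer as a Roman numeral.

MCDLXXXII = 1482
DCCLII = 752
1482 - 752 = 730

DCCXXX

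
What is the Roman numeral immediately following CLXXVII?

CLXXVII = 177, so the next integer is 177 + 1 = 178

CLXXVIII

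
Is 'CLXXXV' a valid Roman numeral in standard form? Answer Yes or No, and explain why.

'CLXXXV': Check the rules: uses only the symbols I, V, X, L, C, D, M; no symbol is repeated more than three times in a row; V, L and D each appear at most once; no smaller symbol precedes a larger one (values never increase from left to right). Value: C (100) + L (50) + X (10) + X (10) + X (10) + V (5) = 185. So it is a valid standard Roman numeral.

Yes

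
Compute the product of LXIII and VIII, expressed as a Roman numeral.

LXIII = 63
VIII = 8
63 × 8 = 504

DIV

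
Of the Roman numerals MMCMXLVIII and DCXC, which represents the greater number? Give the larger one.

MMCMXLVIII = 2948
DCXC = 690
2948 is larger

MMCMXLVIII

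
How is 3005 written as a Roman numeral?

Convert 3005 to Roman numerals:
  3005 contains 3×1000 (MMM)
  5 contains 1×5 (V)

MMMV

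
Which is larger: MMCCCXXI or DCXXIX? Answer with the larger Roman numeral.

MMCCCXXI = 2321
DCXXIX = 629
2321 is larger

MMCCCXXI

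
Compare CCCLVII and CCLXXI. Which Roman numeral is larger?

CCCLVII = 357
CCLXXI = 271
357 is larger

CCCLVII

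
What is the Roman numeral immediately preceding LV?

LV = 55, so the previous integer is 55 - 1 = 54

LIV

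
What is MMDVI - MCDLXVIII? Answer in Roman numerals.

MMDVI = 2506
MCDLXVIII = 1468
2506 - 1468 = 1038

MXXXVIII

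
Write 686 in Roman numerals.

Convert 686 to Roman numerals:
  686 contains 1×500 (D)
  186 contains 1×100 (C)
  86 contains 1×50 (L)
  36 contains 3×10 (XXX)
  6 contains 1×5 (V)
  1 contains 1×1 (I)

DCLXXXVI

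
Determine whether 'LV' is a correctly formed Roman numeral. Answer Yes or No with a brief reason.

'LV': Check the rules: uses only the symbols I, V, X, L, C, D, M; no symbol is repeated more than three times in a row; V, L and D each appear at most once; no smaller symbol precedes a larger one (values never increase from left to right). Value: L (50) + V (5) = 55. So it is a valid standard Roman numeral.

Yes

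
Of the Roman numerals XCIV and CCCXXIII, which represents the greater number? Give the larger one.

XCIV = 94
CCCXXIII = 323
323 is larger

CCCXXIII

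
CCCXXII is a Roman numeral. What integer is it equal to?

CCCXXII: C=100, C=100, C=100, X=10, X=10, I=1, I=1
100 + 100 + 100 + 10 + 10 + 1 + 1 = 322

322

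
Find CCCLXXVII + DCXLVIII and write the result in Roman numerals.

CCCLXXVII = 377
DCXLVIII = 648
377 + 648 = 1025

MXXV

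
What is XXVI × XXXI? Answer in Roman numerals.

XXVI = 26
XXXI = 31
26 × 31 = 806

DCCCVI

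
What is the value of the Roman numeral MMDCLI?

MMDCLI: M=1000, M=1000, D=500, C=100, L=50, I=1
1000 + 1000 + 500 + 100 + 50 + 1 = 2651

2651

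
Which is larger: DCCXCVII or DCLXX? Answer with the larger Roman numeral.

DCCXCVII = 797
DCLXX = 670
797 is larger

DCCXCVII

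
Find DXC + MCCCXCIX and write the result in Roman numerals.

DXC = 590
MCCCXCIX = 1399
590 + 1399 = 1989

MCMLXXXIX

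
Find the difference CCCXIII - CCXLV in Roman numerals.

CCCXIII = 313
CCXLV = 245
313 - 245 = 68

LXVIII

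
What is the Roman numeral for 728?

Convert 728 to Roman numerals:
  728 contains 1×500 (D)
  228 contains 2×100 (CC)
  28 contains 2×10 (XX)
  8 contains 1×5 (V)
  3 contains 3×1 (III)

DCCXXVIII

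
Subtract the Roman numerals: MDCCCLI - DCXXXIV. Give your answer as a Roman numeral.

MDCCCLI = 1851
DCXXXIV = 634
1851 - 634 = 1217

MCCXVII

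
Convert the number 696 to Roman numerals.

Convert 696 to Roman numerals:
  696 contains 1×500 (D)
  196 contains 1×100 (C)
  96 contains 1×90 (XC)
  6 contains 1×5 (V)
  1 contains 1×1 (I)

DCXCVI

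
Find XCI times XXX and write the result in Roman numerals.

XCI = 91
XXX = 30
91 × 30 = 2730

MMDCCXXX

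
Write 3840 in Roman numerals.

Convert 3840 to Roman numerals:
  3840 contains 3×1000 (MMM)
  840 contains 1×500 (D)
  340 contains 3×100 (CCC)
  40 contains 1×40 (XL)

MMMDCCCXL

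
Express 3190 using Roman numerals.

Convert 3190 to Roman numerals:
  3190 contains 3×1000 (MMM)
  190 contains 1×100 (C)
  90 contains 1×90 (XC)

MMMCXC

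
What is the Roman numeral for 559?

Convert 559 to Roman numerals:
  559 contains 1×500 (D)
  59 contains 1×50 (L)
  9 contains 1×9 (IX)

DLIX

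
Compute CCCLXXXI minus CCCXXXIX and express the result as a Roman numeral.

CCCLXXXI = 381
CCCXXXIX = 339
381 - 339 = 42

XLII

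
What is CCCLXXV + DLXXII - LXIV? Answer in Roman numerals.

CCCLXXV = 375, DLXXII = 572, LXIV = 64
375 + 572 = 947
947 - 64 = 883

DCCCLXXXIII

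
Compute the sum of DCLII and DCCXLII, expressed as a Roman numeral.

DCLII = 652
DCCXLII = 742
652 + 742 = 1394

MCCCXCIV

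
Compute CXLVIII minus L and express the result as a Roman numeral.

CXLVIII = 148
L = 50
148 - 50 = 98

XCVIII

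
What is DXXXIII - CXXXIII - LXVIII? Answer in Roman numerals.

DXXXIII = 533, CXXXIII = 133, LXVIII = 68
533 - 133 = 400
400 - 68 = 332

CCCXXXII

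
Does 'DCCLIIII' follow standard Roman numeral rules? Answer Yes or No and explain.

'DCCLIIII': More than 3 consecutive I's

No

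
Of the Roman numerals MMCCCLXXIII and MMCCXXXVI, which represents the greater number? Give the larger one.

MMCCCLXXIII = 2373
MMCCXXXVI = 2236
2373 is larger

MMCCCLXXIII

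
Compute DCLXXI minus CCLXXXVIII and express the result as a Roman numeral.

DCLXXI = 671
CCLXXXVIII = 288
671 - 288 = 383

CCCLXXXIII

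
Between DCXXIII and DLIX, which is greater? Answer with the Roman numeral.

DCXXIII = 623
DLIX = 559
623 is larger

DCXXIII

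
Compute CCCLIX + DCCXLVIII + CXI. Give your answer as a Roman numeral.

CCCLIX = 359, DCCXLVIII = 748, CXI = 111
359 + 748 = 1107
1107 + 111 = 1218

MCCXVIII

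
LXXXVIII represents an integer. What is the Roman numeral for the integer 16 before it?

LXXXVIII = 88
88 - 16 = 72

LXXII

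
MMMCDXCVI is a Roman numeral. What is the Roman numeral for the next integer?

MMMCDXCVI = 3496; next is 3497

MMMCDXCVII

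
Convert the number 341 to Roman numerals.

Convert 341 to Roman numerals:
  341 contains 3×100 (CCC)
  41 contains 1×40 (XL)
  1 contains 1×1 (I)

CCCXLI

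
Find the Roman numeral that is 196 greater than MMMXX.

MMMXX = 3020
3020 + 196 = 3216

MMMCCXVI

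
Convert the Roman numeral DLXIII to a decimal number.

DLXIII: D=500, L=50, X=10, I=1, I=1, I=1
500 + 50 + 10 + 1 + 1 + 1 = 563

563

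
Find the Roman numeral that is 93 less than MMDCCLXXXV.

MMDCCLXXXV = 2785
2785 - 93 = 2692

MMDCXCII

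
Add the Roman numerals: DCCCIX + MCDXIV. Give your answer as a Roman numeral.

DCCCIX = 809
MCDXIV = 1414
809 + 1414 = 2223

MMCCXXIII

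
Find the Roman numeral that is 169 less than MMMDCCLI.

MMMDCCLI = 3751
3751 - 169 = 3582

MMMDLXXXII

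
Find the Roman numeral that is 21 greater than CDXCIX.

CDXCIX = 499
499 + 21 = 520

DXX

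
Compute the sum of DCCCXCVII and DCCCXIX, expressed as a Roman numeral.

DCCCXCVII = 897
DCCCXIX = 819
897 + 819 = 1716

MDCCXVI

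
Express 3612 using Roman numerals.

Convert 3612 to Roman numerals:
  3612 contains 3×1000 (MMM)
  612 contains 1×500 (D)
  112 contains 1×100 (C)
  12 contains 1×10 (X)
  2 contains 2×1 (II)

MMMDCXII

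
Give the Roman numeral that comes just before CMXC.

CMXC = 990; previous is 989

CMLXXXIX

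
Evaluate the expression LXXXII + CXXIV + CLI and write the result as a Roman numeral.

LXXXII = 82, CXXIV = 124, CLI = 151
82 + 124 = 206
206 + 151 = 357

CCCLVII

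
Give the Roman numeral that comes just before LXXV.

LXXV = 75; previous is 74

LXXIV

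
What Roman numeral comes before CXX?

CXX = 120, so the previous integer is 120 - 1 = 119

CXIX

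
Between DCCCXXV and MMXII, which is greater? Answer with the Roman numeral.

DCCCXXV = 825
MMXII = 2012
2012 is larger

MMXII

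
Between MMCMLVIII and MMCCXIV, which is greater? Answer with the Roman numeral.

MMCMLVIII = 2958
MMCCXIV = 2214
2958 is larger

MMCMLVIII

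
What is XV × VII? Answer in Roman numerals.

XV = 15
VII = 7
15 × 7 = 105

CV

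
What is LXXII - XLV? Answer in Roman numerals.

LXXII = 72
XLV = 45
72 - 45 = 27

XXVII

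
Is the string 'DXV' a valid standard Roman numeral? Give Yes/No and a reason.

'DXV': Check the rules: uses only the symbols I, V, X, L, C, D, M; no symbol is repeated more than three times in a row; V, L and D each appear at most once; no smaller symbol precedes a larger one (values never increase from left to right). Value: D (500) + X (10) + V (5) = 515. So it is a valid standard Roman numeral.

Yes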